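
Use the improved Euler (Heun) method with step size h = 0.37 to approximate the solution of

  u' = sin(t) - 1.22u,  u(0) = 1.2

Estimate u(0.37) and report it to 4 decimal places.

0.8475

Heun: k1 = f(t_n, u_n); k2 = f(t_n + h, u_n + h·k1); u_{n+1} = u_n + (h/2)·(k1 + k2).
t=0.000000, u=1.200000:
  k1 = f(0.000000, 1.200000) = -1.464000
  k2 = f(0.370000, 0.658320) = -0.441535
  u ← 1.200000 + (0.37/2)·(-1.464000 + (-0.441535)) = 0.847476
u(0.37) ≈ 0.8475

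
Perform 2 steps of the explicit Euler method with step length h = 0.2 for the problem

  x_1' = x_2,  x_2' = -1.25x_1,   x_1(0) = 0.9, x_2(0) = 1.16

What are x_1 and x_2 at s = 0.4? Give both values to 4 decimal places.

Euler on (x_1,x_2): x_1_{n+1} = x_1_n + h·x_1', x_2_{n+1} = x_2_n + h·x_2'.
0.000000: (0.900000, 1.160000); f=(1.160000, -1.125000) → (1.132000, 0.935000)
0.200000: (1.132000, 0.935000); f=(0.935000, -1.415000) → (1.319000, 0.652000)
(x_1(0.4), x_2(0.4)) ≈ (1.3190, 0.6520)

1.3190, 0.6520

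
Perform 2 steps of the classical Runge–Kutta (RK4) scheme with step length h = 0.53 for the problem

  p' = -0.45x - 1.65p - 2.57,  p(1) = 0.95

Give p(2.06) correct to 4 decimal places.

-1.4911

RK4: k1 = f(x_n, p_n); k2 = f(x_n + h/2, p_n + (h/2)·k1); k3 = f(x_n + h/2, p_n + (h/2)·k2); k4 = f(x_n + h, p_n + h·k3); p_{n+1} = p_n + (h/6)·(k1 + 2k2 + 2k3 + k4).
x=1.000000, p=0.950000:
  k1 = f(1.000000, 0.950000) = -4.587500
  k2 = f(1.265000, -0.265688) = -2.700866
  k3 = f(1.265000, 0.234271) = -3.525797
  k4 = f(1.530000, -0.918672) = -1.742691
  p ← 0.950000 + (0.53/6)·(k1 + 2k2 + 2k3 + k4) = -0.709211
x=1.530000, p=-0.709211:
  k1 = f(1.530000, -0.709211) = -2.088303
  k2 = f(1.795000, -1.262611) = -1.294442
  k3 = f(1.795000, -1.052238) = -1.641558
  k4 = f(2.060000, -1.579236) = -0.891260
  p ← -0.709211 + (0.53/6)·(k1 + 2k2 + 2k3 + k4) = -1.491099
p(2.06) ≈ -1.4911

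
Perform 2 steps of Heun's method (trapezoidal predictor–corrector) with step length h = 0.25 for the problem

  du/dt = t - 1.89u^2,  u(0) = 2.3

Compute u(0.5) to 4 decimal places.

0.8116

Heun: k1 = f(t_n, u_n); k2 = f(t_n + h, u_n + h·k1); u_{n+1} = u_n + (h/2)·(k1 + k2).
t=0.000000, u=2.300000:
  k1 = f(0.000000, 2.300000) = -9.998100
  k2 = f(0.250000, -0.199525) = 0.174759
  u ← 2.300000 + (0.25/2)·(-9.998100 + 0.174759) = 1.072082
t=0.250000, u=1.072082:
  k1 = f(0.250000, 1.072082) = -1.922291
  k2 = f(0.500000, 0.591509) = -0.161280
  u ← 1.072082 + (0.25/2)·(-1.922291 + (-0.161280)) = 0.811636
u(0.5) ≈ 0.8116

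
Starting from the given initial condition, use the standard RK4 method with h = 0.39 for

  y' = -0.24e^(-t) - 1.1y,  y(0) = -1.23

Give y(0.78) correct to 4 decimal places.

RK4: k1 = f(t_n, y_n); k2 = f(t_n + h/2, y_n + (h/2)·k1); k3 = f(t_n + h/2, y_n + (h/2)·k2); k4 = f(t_n + h, y_n + h·k3); y_{n+1} = y_n + (h/6)·(k1 + 2k2 + 2k3 + k4).
t=0.000000, y=-1.230000:
  k1 = f(0.000000, -1.230000) = 1.113000
  k2 = f(0.195000, -1.012965) = 0.916781
  k3 = f(0.195000, -1.051228) = 0.958870
  k4 = f(0.390000, -0.856041) = 0.779151
  y ← -1.230000 + (0.39/6)·(k1 + 2k2 + 2k3 + k4) = -0.863176
t=0.390000, y=-0.863176:
  k1 = f(0.390000, -0.863176) = 0.786999
  k2 = f(0.585000, -0.709711) = 0.646976
  k3 = f(0.585000, -0.737015) = 0.677011
  k4 = f(0.780000, -0.599141) = 0.549038
  y ← -0.863176 + (0.39/6)·(k1 + 2k2 + 2k3 + k4) = -0.604215
y(0.78) ≈ -0.6042

-0.6042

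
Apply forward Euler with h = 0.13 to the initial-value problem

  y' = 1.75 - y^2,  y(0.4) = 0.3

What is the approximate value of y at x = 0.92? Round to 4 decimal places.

Euler: y_{n+1} = y_n + h·f(x_n, y_n).
x=0.400000, y=0.300000: f=1.660000 → y ← 0.300000 + 0.13·1.660000 = 0.515800
x=0.530000, y=0.515800: f=1.483950 → y ← 0.515800 + 0.13·1.483950 = 0.708714
x=0.660000, y=0.708714: f=1.247725 → y ← 0.708714 + 0.13·1.247725 = 0.870918
x=0.790000, y=0.870918: f=0.991502 → y ← 0.870918 + 0.13·0.991502 = 0.999813
y(0.92) ≈ 0.9998

0.9998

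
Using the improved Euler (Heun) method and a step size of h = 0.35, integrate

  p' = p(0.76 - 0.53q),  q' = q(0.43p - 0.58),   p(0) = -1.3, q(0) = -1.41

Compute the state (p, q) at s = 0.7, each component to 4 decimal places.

Heun on (p,q): k1 = f(s_n, state_n); k2 = f(s_n + h, state_n + h·k1); state_{n+1} = state_n + (h/2)·(k1 + k2).
0.000000: (-1.300000, -1.410000)
  k1 = (-1.959490, 1.605990)
  predictor → (-1.985822, -0.847903)
  k2 = (-2.401630, 1.215812)
  → (-2.063196, -0.916185)
0.350000: (-2.063196, -0.916185)
  k1 = (-2.569871, 1.344203)
  predictor → (-2.962651, -0.445714)
  k2 = (-2.951477, 0.826327)
  → (-3.029432, -0.536342)
(p(0.7), q(0.7)) ≈ (-3.0294, -0.5363)

-3.0294, -0.5363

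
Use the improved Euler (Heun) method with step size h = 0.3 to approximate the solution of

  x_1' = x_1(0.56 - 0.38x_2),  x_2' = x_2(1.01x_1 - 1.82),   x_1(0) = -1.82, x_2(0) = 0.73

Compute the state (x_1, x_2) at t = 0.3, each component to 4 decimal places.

-2.0710, 0.3701

Heun on (x_1,x_2): k1 = f(t_n, state_n); k2 = f(t_n + h, state_n + h·k1); state_{n+1} = state_n + (h/2)·(k1 + k2).
0.000000: (-1.820000, 0.730000)
  k1 = (-0.514332, -2.670486)
  predictor → (-1.974300, -0.071146)
  k2 = (-1.158984, 0.271353)
  → (-2.070997, 0.370130)
(x_1(0.3), x_2(0.3)) ≈ (-2.0710, 0.3701)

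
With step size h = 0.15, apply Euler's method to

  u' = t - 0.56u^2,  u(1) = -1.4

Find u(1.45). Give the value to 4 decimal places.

-1.3823

Euler: u_{n+1} = u_n + h·f(t_n, u_n).
t=1.000000, u=-1.400000: f=-0.097600 → u ← -1.400000 + 0.15·(-0.097600) = -1.414640
t=1.150000, u=-1.414640: f=0.029324 → u ← -1.414640 + 0.15·0.029324 = -1.410241
t=1.300000, u=-1.410241: f=0.186283 → u ← -1.410241 + 0.15·0.186283 = -1.382299
u(1.45) ≈ -1.3823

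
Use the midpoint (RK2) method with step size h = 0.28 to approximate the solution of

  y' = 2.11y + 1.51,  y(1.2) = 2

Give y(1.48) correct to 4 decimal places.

4.0783

Midpoint: k1 = f(t_n, y_n); k2 = f(t_n + h/2, y_n + (h/2)·k1); y_{n+1} = y_n + h·k2.
t=1.200000, y=2.000000:
  k1 = f(1.200000, 2.000000) = 5.730000
  k2 = f(1.340000, 2.802200) = 7.422642
  y ← 2.000000 + 0.28·7.422642 = 4.078340
y(1.48) ≈ 4.0783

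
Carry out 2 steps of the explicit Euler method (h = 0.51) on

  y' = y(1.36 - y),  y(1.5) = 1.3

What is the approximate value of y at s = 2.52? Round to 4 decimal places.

1.3536

Euler: y_{n+1} = y_n + h·f(s_n, y_n).
s=1.500000, y=1.300000: f=0.078000 → y ← 1.300000 + 0.51·0.078000 = 1.339780
s=2.010000, y=1.339780: f=0.027090 → y ← 1.339780 + 0.51·0.027090 = 1.353596
y(2.52) ≈ 1.3536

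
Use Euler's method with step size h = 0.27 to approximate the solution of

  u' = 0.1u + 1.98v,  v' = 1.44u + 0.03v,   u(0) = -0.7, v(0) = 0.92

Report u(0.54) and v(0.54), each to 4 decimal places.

Euler on (u,v): u_{n+1} = u_n + h·u', v_{n+1} = v_n + h·v'.
0.000000: (-0.700000, 0.920000); f=(1.751600, -0.980400) → (-0.227068, 0.655292)
0.270000: (-0.227068, 0.655292); f=(1.274771, -0.307319) → (0.117120, 0.572316)
(u(0.54), v(0.54)) ≈ (0.1171, 0.5723)

0.1171, 0.5723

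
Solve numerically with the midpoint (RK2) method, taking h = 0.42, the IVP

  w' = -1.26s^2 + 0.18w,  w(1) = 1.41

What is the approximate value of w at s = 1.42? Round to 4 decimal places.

0.7258

Midpoint: k1 = f(s_n, w_n); k2 = f(s_n + h/2, w_n + (h/2)·k1); w_{n+1} = w_n + h·k2.
s=1.000000, w=1.410000:
  k1 = f(1.000000, 1.410000) = -1.006200
  k2 = f(1.210000, 1.198698) = -1.629000
  w ← 1.410000 + 0.42·(-1.629000) = 0.725820
w(1.42) ≈ 0.7258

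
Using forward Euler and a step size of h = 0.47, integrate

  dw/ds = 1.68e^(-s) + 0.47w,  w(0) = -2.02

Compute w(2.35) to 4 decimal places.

-2.0115

Euler: w_{n+1} = w_n + h·f(s_n, w_n).
s=0.000000, w=-2.020000: f=0.730600 → w ← -2.020000 + 0.47·0.730600 = -1.676618
s=0.470000, w=-1.676618: f=0.261993 → w ← -1.676618 + 0.47·0.261993 = -1.553481
s=0.940000, w=-1.553481: f=-0.073881 → w ← -1.553481 + 0.47·(-0.073881) = -1.588205
s=1.410000, w=-1.588205: f=-0.336296 → w ← -1.588205 + 0.47·(-0.336296) = -1.746264
s=1.880000, w=-1.746264: f=-0.564393 → w ← -1.746264 + 0.47·(-0.564393) = -2.011529
w(2.35) ≈ -2.0115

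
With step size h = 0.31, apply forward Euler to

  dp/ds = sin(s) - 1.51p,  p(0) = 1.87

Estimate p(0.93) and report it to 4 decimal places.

Euler: p_{n+1} = p_n + h·f(s_n, p_n).
s=0.000000, p=1.870000: f=-2.823700 → p ← 1.870000 + 0.31·(-2.823700) = 0.994653
s=0.310000, p=0.994653: f=-1.196867 → p ← 0.994653 + 0.31·(-1.196867) = 0.623624
s=0.620000, p=0.623624: f=-0.360637 → p ← 0.623624 + 0.31·(-0.360637) = 0.511827
p(0.93) ≈ 0.5118

0.5118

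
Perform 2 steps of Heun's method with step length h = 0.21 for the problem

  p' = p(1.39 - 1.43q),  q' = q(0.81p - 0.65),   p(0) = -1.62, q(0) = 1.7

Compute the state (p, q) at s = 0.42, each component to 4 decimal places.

-1.4439, 0.8172

Heun on (p,q): k1 = f(s_n, state_n); k2 = f(s_n + h, state_n + h·k1); state_{n+1} = state_n + (h/2)·(k1 + k2).
0.000000: (-1.620000, 1.700000)
  k1 = (1.686420, -3.335740)
  predictor → (-1.265852, 0.999495)
  k2 = (0.049719, -1.674493)
  → (-1.437705, 1.173926)
0.210000: (-1.437705, 1.173926)
  k1 = (0.415085, -2.130136)
  predictor → (-1.350538, 0.726597)
  k2 = (-0.473993, -1.267138)
  → (-1.443891, 0.817212)
(p(0.42), q(0.42)) ≈ (-1.4439, 0.8172)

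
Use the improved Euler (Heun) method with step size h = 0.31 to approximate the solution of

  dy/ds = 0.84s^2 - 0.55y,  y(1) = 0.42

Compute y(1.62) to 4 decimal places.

1.1060

Heun: k1 = f(s_n, y_n); k2 = f(s_n + h, y_n + h·k1); y_{n+1} = y_n + (h/2)·(k1 + k2).
s=1.000000, y=0.420000:
  k1 = f(1.000000, 0.420000) = 0.609000
  k2 = f(1.310000, 0.608790) = 1.106690
  y ← 0.420000 + (0.31/2)·(0.609000 + 1.106690) = 0.685932
s=1.310000, y=0.685932:
  k1 = f(1.310000, 0.685932) = 1.064261
  k2 = f(1.620000, 1.015853) = 1.645777
  y ← 0.685932 + (0.31/2)·(1.064261 + 1.645777) = 1.105988
y(1.62) ≈ 1.1060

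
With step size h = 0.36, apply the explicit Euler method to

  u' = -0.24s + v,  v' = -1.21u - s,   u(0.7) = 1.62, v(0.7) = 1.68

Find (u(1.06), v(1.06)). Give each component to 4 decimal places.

2.1643, 0.7223

Euler on (u,v): u_{n+1} = u_n + h·u', v_{n+1} = v_n + h·v'.
0.700000: (1.620000, 1.680000); f=(1.512000, -2.660200) → (2.164320, 0.722328)
(u(1.06), v(1.06)) ≈ (2.1643, 0.7223)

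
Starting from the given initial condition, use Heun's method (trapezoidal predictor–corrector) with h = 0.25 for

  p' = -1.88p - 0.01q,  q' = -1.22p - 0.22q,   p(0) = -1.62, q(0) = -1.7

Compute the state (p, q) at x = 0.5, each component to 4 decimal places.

Heun on (p,q): k1 = f(x_n, state_n); k2 = f(x_n + h, state_n + h·k1); state_{n+1} = state_n + (h/2)·(k1 + k2).
0.000000: (-1.620000, -1.700000)
  k1 = (3.062600, 2.350400)
  predictor → (-0.854350, -1.112400)
  k2 = (1.617302, 1.287035)
  → (-1.035012, -1.245321)
0.250000: (-1.035012, -1.245321)
  k1 = (1.958276, 1.536685)
  predictor → (-0.545443, -0.861149)
  k2 = (1.034045, 0.854894)
  → (-0.660972, -0.946373)
(p(0.5), q(0.5)) ≈ (-0.6610, -0.9464)

-0.6610, -0.9464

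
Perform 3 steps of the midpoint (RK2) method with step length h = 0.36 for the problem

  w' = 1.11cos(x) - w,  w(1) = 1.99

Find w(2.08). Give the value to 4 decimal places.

0.6326

Midpoint: k1 = f(x_n, w_n); k2 = f(x_n + h/2, w_n + (h/2)·k1); w_{n+1} = w_n + h·k2.
x=1.000000, w=1.990000:
  k1 = f(1.000000, 1.990000) = -1.390264
  k2 = f(1.180000, 1.739752) = -1.316926
  w ← 1.990000 + 0.36·(-1.316926) = 1.515907
x=1.360000, w=1.515907:
  k1 = f(1.360000, 1.515907) = -1.283652
  k2 = f(1.540000, 1.284849) = -1.250671
  w ← 1.515907 + 0.36·(-1.250671) = 1.065665
x=1.720000, w=1.065665:
  k1 = f(1.720000, 1.065665) = -1.230667
  k2 = f(1.900000, 0.844145) = -1.202996
  w ← 1.065665 + 0.36·(-1.202996) = 0.632586
w(2.08) ≈ 0.6326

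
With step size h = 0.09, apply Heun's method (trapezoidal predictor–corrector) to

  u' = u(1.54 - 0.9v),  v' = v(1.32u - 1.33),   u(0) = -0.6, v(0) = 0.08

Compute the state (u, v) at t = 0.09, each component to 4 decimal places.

-0.6849, 0.0659

Heun on (u,v): k1 = f(t_n, state_n); k2 = f(t_n + h, state_n + h·k1); state_{n+1} = state_n + (h/2)·(k1 + k2).
0.000000: (-0.600000, 0.080000)
  k1 = (-0.880800, -0.169760)
  predictor → (-0.679272, 0.064722)
  k2 = (-1.006512, -0.144112)
  → (-0.684929, 0.065876)
(u(0.09), v(0.09)) ≈ (-0.6849, 0.0659)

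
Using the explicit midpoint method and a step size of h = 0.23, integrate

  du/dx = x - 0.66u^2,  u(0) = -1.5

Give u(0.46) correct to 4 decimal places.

-2.5158

Midpoint: k1 = f(x_n, u_n); k2 = f(x_n + h/2, u_n + (h/2)·k1); u_{n+1} = u_n + h·k2.
x=0.000000, u=-1.500000:
  k1 = f(0.000000, -1.500000) = -1.485000
  k2 = f(0.115000, -1.670775) = -1.727383
  u ← -1.500000 + 0.23·(-1.727383) = -1.897298
x=0.230000, u=-1.897298:
  k1 = f(0.230000, -1.897298) = -2.145828
  k2 = f(0.345000, -2.144068) = -2.689039
  u ← -1.897298 + 0.23·(-2.689039) = -2.515777
u(0.46) ≈ -2.5158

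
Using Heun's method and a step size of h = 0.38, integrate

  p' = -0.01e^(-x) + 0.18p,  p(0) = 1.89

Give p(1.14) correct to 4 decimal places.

Heun: k1 = f(x_n, p_n); k2 = f(x_n + h, p_n + h·k1); p_{n+1} = p_n + (h/2)·(k1 + k2).
x=0.000000, p=1.890000:
  k1 = f(0.000000, 1.890000) = 0.330200
  k2 = f(0.380000, 2.015476) = 0.355947
  p ← 1.890000 + (0.38/2)·(0.330200 + 0.355947) = 2.020368
x=0.380000, p=2.020368:
  k1 = f(0.380000, 2.020368) = 0.356828
  k2 = f(0.760000, 2.155962) = 0.383397
  p ← 2.020368 + (0.38/2)·(0.356828 + 0.383397) = 2.161011
x=0.760000, p=2.161011:
  k1 = f(0.760000, 2.161011) = 0.384305
  k2 = f(1.140000, 2.307047) = 0.412070
  p ← 2.161011 + (0.38/2)·(0.384305 + 0.412070) = 2.312322
p(1.14) ≈ 2.3123

2.3123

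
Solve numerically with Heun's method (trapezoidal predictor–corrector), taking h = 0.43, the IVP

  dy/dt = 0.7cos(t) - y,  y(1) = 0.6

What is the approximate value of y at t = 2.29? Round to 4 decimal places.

0.0600

Heun: k1 = f(t_n, y_n); k2 = f(t_n + h, y_n + h·k1); y_{n+1} = y_n + (h/2)·(k1 + k2).
t=1.000000, y=0.600000:
  k1 = f(1.000000, 0.600000) = -0.221788
  k2 = f(1.430000, 0.504631) = -0.406399
  y ← 0.600000 + (0.43/2)·(-0.221788 + (-0.406399)) = 0.464940
t=1.430000, y=0.464940:
  k1 = f(1.430000, 0.464940) = -0.366708
  k2 = f(1.860000, 0.307255) = -0.506888
  y ← 0.464940 + (0.43/2)·(-0.366708 + (-0.506888)) = 0.277117
t=1.860000, y=0.277117:
  k1 = f(1.860000, 0.277117) = -0.476749
  k2 = f(2.290000, 0.072115) = -0.533265
  y ← 0.277117 + (0.43/2)·(-0.476749 + (-0.533265)) = 0.059964
y(2.29) ≈ 0.0600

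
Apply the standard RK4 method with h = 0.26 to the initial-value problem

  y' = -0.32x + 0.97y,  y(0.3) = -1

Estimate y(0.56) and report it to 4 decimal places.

-1.3270

RK4: k1 = f(x_n, y_n); k2 = f(x_n + h/2, y_n + (h/2)·k1); k3 = f(x_n + h/2, y_n + (h/2)·k2); k4 = f(x_n + h, y_n + h·k3); y_{n+1} = y_n + (h/6)·(k1 + 2k2 + 2k3 + k4).
x=0.300000, y=-1.000000:
  k1 = f(0.300000, -1.000000) = -1.066000
  k2 = f(0.430000, -1.138580) = -1.242023
  k3 = f(0.430000, -1.161463) = -1.264219
  k4 = f(0.560000, -1.328697) = -1.468036
  y ← -1.000000 + (0.26/6)·(k1 + 2k2 + 2k3 + k4) = -1.327016
y(0.56) ≈ -1.3270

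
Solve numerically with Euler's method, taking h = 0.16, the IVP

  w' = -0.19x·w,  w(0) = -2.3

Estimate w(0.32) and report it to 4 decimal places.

Euler: w_{n+1} = w_n + h·f(x_n, w_n).
x=0.000000, w=-2.300000: f=0.000000 → w ← -2.300000 + 0.16·0.000000 = -2.300000
x=0.160000, w=-2.300000: f=0.069920 → w ← -2.300000 + 0.16·0.069920 = -2.288813
w(0.32) ≈ -2.2888

-2.2888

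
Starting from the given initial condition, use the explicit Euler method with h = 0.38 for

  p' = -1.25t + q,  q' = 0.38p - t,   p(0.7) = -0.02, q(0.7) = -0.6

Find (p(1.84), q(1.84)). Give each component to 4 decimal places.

Euler on (p,q): p_{n+1} = p_n + h·p', q_{n+1} = q_n + h·q'.
0.700000: (-0.020000, -0.600000); f=(-1.475000, -0.707600) → (-0.580500, -0.868888)
1.080000: (-0.580500, -0.868888); f=(-2.218888, -1.300590) → (-1.423677, -1.363112)
1.460000: (-1.423677, -1.363112); f=(-3.188112, -2.000997) → (-2.635160, -2.123491)
(p(1.84), q(1.84)) ≈ (-2.6352, -2.1235)

-2.6352, -2.1235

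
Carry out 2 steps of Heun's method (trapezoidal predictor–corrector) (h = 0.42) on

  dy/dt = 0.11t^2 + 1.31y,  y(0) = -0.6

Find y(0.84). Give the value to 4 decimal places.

-1.7076

Heun: k1 = f(t_n, y_n); k2 = f(t_n + h, y_n + h·k1); y_{n+1} = y_n + (h/2)·(k1 + k2).
t=0.000000, y=-0.600000:
  k1 = f(0.000000, -0.600000) = -0.786000
  k2 = f(0.420000, -0.930120) = -1.199053
  y ← -0.600000 + (0.42/2)·(-0.786000 + (-1.199053)) = -1.016861
t=0.420000, y=-1.016861:
  k1 = f(0.420000, -1.016861) = -1.312684
  k2 = f(0.840000, -1.568189) = -1.976711
  y ← -1.016861 + (0.42/2)·(-1.312684 + (-1.976711)) = -1.707634
y(0.84) ≈ -1.7076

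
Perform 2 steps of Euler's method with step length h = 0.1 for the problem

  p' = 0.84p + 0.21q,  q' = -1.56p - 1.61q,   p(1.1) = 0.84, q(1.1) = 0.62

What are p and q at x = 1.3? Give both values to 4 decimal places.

Euler on (p,q): p_{n+1} = p_n + h·p', q_{n+1} = q_n + h·q'.
1.100000: (0.840000, 0.620000); f=(0.835800, -2.308600) → (0.923580, 0.389140)
1.200000: (0.923580, 0.389140); f=(0.857527, -2.067300) → (1.009333, 0.182410)
(p(1.3), q(1.3)) ≈ (1.0093, 0.1824)

1.0093, 0.1824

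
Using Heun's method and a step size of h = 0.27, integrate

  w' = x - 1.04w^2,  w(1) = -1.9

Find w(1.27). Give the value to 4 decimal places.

Heun: k1 = f(x_n, w_n); k2 = f(x_n + h, w_n + h·k1); w_{n+1} = w_n + (h/2)·(k1 + k2).
x=1.000000, w=-1.900000:
  k1 = f(1.000000, -1.900000) = -2.754400
  k2 = f(1.270000, -2.643688) = -5.998650
  w ← -1.900000 + (0.27/2)·(-2.754400 + (-5.998650)) = -3.081662
w(1.27) ≈ -3.0817

-3.0817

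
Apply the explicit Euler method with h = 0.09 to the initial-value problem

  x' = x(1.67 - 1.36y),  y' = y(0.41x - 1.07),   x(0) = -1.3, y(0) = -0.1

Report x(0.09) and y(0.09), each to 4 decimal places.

-1.5113, -0.0856

Euler on (x,y): x_{n+1} = x_n + h·x', y_{n+1} = y_n + h·y'.
0.000000: (-1.300000, -0.100000); f=(-2.347800, 0.160300) → (-1.511302, -0.085573)
(x(0.09), y(0.09)) ≈ (-1.5113, -0.0856)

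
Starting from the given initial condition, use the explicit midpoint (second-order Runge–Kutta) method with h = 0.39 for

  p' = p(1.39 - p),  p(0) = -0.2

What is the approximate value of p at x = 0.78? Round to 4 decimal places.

-0.7330

Midpoint: k1 = f(x_n, p_n); k2 = f(x_n + h/2, p_n + (h/2)·k1); p_{n+1} = p_n + h·k2.
x=0.000000, p=-0.200000:
  k1 = f(0.000000, -0.200000) = -0.318000
  k2 = f(0.195000, -0.262010) = -0.432843
  p ← -0.200000 + 0.39·(-0.432843) = -0.368809
x=0.390000, p=-0.368809:
  k1 = f(0.390000, -0.368809) = -0.648664
  k2 = f(0.585000, -0.495298) = -0.933785
  p ← -0.368809 + 0.39·(-0.933785) = -0.732985
p(0.78) ≈ -0.7330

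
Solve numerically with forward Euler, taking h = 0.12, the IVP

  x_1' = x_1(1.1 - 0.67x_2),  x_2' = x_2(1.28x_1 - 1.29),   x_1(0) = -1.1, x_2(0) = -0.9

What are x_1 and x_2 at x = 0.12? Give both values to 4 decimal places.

Euler on (x_1,x_2): x_1_{n+1} = x_1_n + h·x_1', x_2_{n+1} = x_2_n + h·x_2'.
0.000000: (-1.100000, -0.900000); f=(-1.873300, 2.428200) → (-1.324796, -0.608616)
(x_1(0.12), x_2(0.12)) ≈ (-1.3248, -0.6086)

-1.3248, -0.6086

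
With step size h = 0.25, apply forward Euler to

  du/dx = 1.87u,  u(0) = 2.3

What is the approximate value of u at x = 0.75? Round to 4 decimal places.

7.2688

Euler: u_{n+1} = u_n + h·f(x_n, u_n).
x=0.000000, u=2.300000: f=4.301000 → u ← 2.300000 + 0.25·4.301000 = 3.375250
x=0.250000, u=3.375250: f=6.311718 → u ← 3.375250 + 0.25·6.311718 = 4.953179
x=0.500000, u=4.953179: f=9.262445 → u ← 4.953179 + 0.25·9.262445 = 7.268791
u(0.75) ≈ 7.2688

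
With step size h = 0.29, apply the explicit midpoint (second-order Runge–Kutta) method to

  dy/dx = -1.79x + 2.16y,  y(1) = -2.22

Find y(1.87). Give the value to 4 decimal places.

-18.8473

Midpoint: k1 = f(x_n, y_n); k2 = f(x_n + h/2, y_n + (h/2)·k1); y_{n+1} = y_n + h·k2.
x=1.000000, y=-2.220000:
  k1 = f(1.000000, -2.220000) = -6.585200
  k2 = f(1.145000, -3.174854) = -8.907235
  y ← -2.220000 + 0.29·(-8.907235) = -4.803098
x=1.290000, y=-4.803098:
  k1 = f(1.290000, -4.803098) = -12.683792
  k2 = f(1.435000, -6.642248) = -16.915905
  y ← -4.803098 + 0.29·(-16.915905) = -9.708711
x=1.580000, y=-9.708711:
  k1 = f(1.580000, -9.708711) = -23.799015
  k2 = f(1.725000, -13.159568) = -31.512416
  y ← -9.708711 + 0.29·(-31.512416) = -18.847311
y(1.87) ≈ -18.8473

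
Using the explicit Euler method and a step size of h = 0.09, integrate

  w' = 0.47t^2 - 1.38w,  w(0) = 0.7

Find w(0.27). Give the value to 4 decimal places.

Euler: w_{n+1} = w_n + h·f(t_n, w_n).
t=0.000000, w=0.700000: f=-0.966000 → w ← 0.700000 + 0.09·(-0.966000) = 0.613060
t=0.090000, w=0.613060: f=-0.842216 → w ← 0.613060 + 0.09·(-0.842216) = 0.537261
t=0.180000, w=0.537261: f=-0.726192 → w ← 0.537261 + 0.09·(-0.726192) = 0.471903
w(0.27) ≈ 0.4719

0.4719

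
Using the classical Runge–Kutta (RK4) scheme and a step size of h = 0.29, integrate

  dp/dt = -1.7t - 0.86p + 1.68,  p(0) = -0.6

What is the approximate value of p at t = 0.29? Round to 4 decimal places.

-0.1023

RK4: k1 = f(t_n, p_n); k2 = f(t_n + h/2, p_n + (h/2)·k1); k3 = f(t_n + h/2, p_n + (h/2)·k2); k4 = f(t_n + h, p_n + h·k3); p_{n+1} = p_n + (h/6)·(k1 + 2k2 + 2k3 + k4).
t=0.000000, p=-0.600000:
  k1 = f(0.000000, -0.600000) = 2.196000
  k2 = f(0.145000, -0.281580) = 1.675659
  k3 = f(0.145000, -0.357029) = 1.740545
  k4 = f(0.290000, -0.095242) = 1.268908
  p ← -0.600000 + (0.29/6)·(k1 + 2k2 + 2k3 + k4) = -0.102296
p(0.29) ≈ -0.1023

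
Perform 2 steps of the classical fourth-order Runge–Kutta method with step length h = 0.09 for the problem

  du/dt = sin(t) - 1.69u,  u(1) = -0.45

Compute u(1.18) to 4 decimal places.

-0.1942

RK4: k1 = f(t_n, u_n); k2 = f(t_n + h/2, u_n + (h/2)·k1); k3 = f(t_n + h/2, u_n + (h/2)·k2); k4 = f(t_n + h, u_n + h·k3); u_{n+1} = u_n + (h/6)·(k1 + 2k2 + 2k3 + k4).
t=1.000000, u=-0.450000:
  k1 = f(1.000000, -0.450000) = 1.601971
  k2 = f(1.045000, -0.377911) = 1.503595
  k3 = f(1.045000, -0.382338) = 1.511076
  k4 = f(1.090000, -0.314003) = 1.417292
  u ← -0.450000 + (0.09/6)·(k1 + 2k2 + 2k3 + k4) = -0.314271
t=1.090000, u=-0.314271:
  k1 = f(1.090000, -0.314271) = 1.417745
  k2 = f(1.135000, -0.250472) = 1.329833
  k3 = f(1.135000, -0.254428) = 1.336518
  k4 = f(1.180000, -0.193984) = 1.252439
  u ← -0.314271 + (0.09/6)·(k1 + 2k2 + 2k3 + k4) = -0.194228
u(1.18) ≈ -0.1942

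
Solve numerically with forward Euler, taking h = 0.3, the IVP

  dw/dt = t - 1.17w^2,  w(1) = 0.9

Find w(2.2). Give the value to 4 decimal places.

1.2523

Euler: w_{n+1} = w_n + h·f(t_n, w_n).
t=1.000000, w=0.900000: f=0.052300 → w ← 0.900000 + 0.3·0.052300 = 0.915690
t=1.300000, w=0.915690: f=0.318969 → w ← 0.915690 + 0.3·0.318969 = 1.011381
t=1.600000, w=1.011381: f=0.403218 → w ← 1.011381 + 0.3·0.403218 = 1.132346
t=1.900000, w=1.132346: f=0.399817 → w ← 1.132346 + 0.3·0.399817 = 1.252291
w(2.2) ≈ 1.2523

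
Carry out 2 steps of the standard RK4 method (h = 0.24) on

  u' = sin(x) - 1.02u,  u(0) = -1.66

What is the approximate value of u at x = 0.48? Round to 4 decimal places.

RK4: k1 = f(x_n, u_n); k2 = f(x_n + h/2, u_n + (h/2)·k1); k3 = f(x_n + h/2, u_n + (h/2)·k2); k4 = f(x_n + h, u_n + h·k3); u_{n+1} = u_n + (h/6)·(k1 + 2k2 + 2k3 + k4).
x=0.000000, u=-1.660000:
  k1 = f(0.000000, -1.660000) = 1.693200
  k2 = f(0.120000, -1.456816) = 1.605665
  k3 = f(0.120000, -1.467320) = 1.616379
  k4 = f(0.240000, -1.272069) = 1.535213
  u ← -1.660000 + (0.24/6)·(k1 + 2k2 + 2k3 + k4) = -1.273100
x=0.240000, u=-1.273100:
  k1 = f(0.240000, -1.273100) = 1.536265
  k2 = f(0.360000, -1.088748) = 1.462797
  k3 = f(0.360000, -1.097564) = 1.471790
  k4 = f(0.480000, -0.919870) = 1.400047
  u ← -1.273100 + (0.24/6)·(k1 + 2k2 + 2k3 + k4) = -0.920881
u(0.48) ≈ -0.9209

-0.9209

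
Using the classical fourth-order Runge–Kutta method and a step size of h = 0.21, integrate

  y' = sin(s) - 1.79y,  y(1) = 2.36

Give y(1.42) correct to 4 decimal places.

RK4: k1 = f(s_n, y_n); k2 = f(s_n + h/2, y_n + (h/2)·k1); k3 = f(s_n + h/2, y_n + (h/2)·k2); k4 = f(s_n + h, y_n + h·k3); y_{n+1} = y_n + (h/6)·(k1 + 2k2 + 2k3 + k4).
s=1.000000, y=2.360000:
  k1 = f(1.000000, 2.360000) = -3.382929
  k2 = f(1.105000, 2.004792) = -2.695114
  k3 = f(1.105000, 2.077013) = -2.824389
  k4 = f(1.210000, 1.766878) = -2.227096
  y ← 2.360000 + (0.21/6)·(k1 + 2k2 + 2k3 + k4) = 1.777284
s=1.210000, y=1.777284:
  k1 = f(1.210000, 1.777284) = -2.245722
  k2 = f(1.315000, 1.541483) = -1.791793
  k3 = f(1.315000, 1.589146) = -1.877109
  k4 = f(1.420000, 1.383091) = -1.487081
  y ← 1.777284 + (0.21/6)·(k1 + 2k2 + 2k3 + k4) = 1.389813
y(1.42) ≈ 1.3898

1.3898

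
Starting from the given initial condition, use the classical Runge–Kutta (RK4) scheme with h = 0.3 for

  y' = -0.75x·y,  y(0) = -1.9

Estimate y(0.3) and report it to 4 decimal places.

-1.8369

RK4: k1 = f(x_n, y_n); k2 = f(x_n + h/2, y_n + (h/2)·k1); k3 = f(x_n + h/2, y_n + (h/2)·k2); k4 = f(x_n + h, y_n + h·k3); y_{n+1} = y_n + (h/6)·(k1 + 2k2 + 2k3 + k4).
x=0.000000, y=-1.900000:
  k1 = f(0.000000, -1.900000) = 0.000000
  k2 = f(0.150000, -1.900000) = 0.213750
  k3 = f(0.150000, -1.867938) = 0.210143
  k4 = f(0.300000, -1.836957) = 0.413315
  y ← -1.900000 + (0.3/6)·(k1 + 2k2 + 2k3 + k4) = -1.836945
y(0.3) ≈ -1.8369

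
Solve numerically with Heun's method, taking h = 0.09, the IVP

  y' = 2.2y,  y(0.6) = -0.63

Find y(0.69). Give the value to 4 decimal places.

-0.7671

Heun: k1 = f(t_n, y_n); k2 = f(t_n + h, y_n + h·k1); y_{n+1} = y_n + (h/2)·(k1 + k2).
t=0.600000, y=-0.630000:
  k1 = f(0.600000, -0.630000) = -1.386000
  k2 = f(0.690000, -0.754740) = -1.660428
  y ← -0.630000 + (0.09/2)·(-1.386000 + (-1.660428)) = -0.767089
y(0.69) ≈ -0.7671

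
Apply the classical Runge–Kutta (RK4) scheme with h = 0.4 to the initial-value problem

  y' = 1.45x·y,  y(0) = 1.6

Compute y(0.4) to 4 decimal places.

1.7968

RK4: k1 = f(x_n, y_n); k2 = f(x_n + h/2, y_n + (h/2)·k1); k3 = f(x_n + h/2, y_n + (h/2)·k2); k4 = f(x_n + h, y_n + h·k3); y_{n+1} = y_n + (h/6)·(k1 + 2k2 + 2k3 + k4).
x=0.000000, y=1.600000:
  k1 = f(0.000000, 1.600000) = 0.000000
  k2 = f(0.200000, 1.600000) = 0.464000
  k3 = f(0.200000, 1.692800) = 0.490912
  k4 = f(0.400000, 1.796365) = 1.041892
  y ← 1.600000 + (0.4/6)·(k1 + 2k2 + 2k3 + k4) = 1.796781
y(0.4) ≈ 1.7968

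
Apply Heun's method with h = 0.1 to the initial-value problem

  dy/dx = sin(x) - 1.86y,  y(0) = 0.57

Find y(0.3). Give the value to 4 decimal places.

Heun: k1 = f(x_n, y_n); k2 = f(x_n + h, y_n + h·k1); y_{n+1} = y_n + (h/2)·(k1 + k2).
x=0.000000, y=0.570000:
  k1 = f(0.000000, 0.570000) = -1.060200
  k2 = f(0.100000, 0.463980) = -0.763169
  y ← 0.570000 + (0.1/2)·(-1.060200 + (-0.763169)) = 0.478832
x=0.100000, y=0.478832:
  k1 = f(0.100000, 0.478832) = -0.790793
  k2 = f(0.200000, 0.399752) = -0.544870
  y ← 0.478832 + (0.1/2)·(-0.790793 + (-0.544870)) = 0.412048
x=0.200000, y=0.412048:
  k1 = f(0.200000, 0.412048) = -0.567741
  k2 = f(0.300000, 0.355274) = -0.365290
  y ← 0.412048 + (0.1/2)·(-0.567741 + (-0.365290)) = 0.365397
y(0.3) ≈ 0.3654

0.3654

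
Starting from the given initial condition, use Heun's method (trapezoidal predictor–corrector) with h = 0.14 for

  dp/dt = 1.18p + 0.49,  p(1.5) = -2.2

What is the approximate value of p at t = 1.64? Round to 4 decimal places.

-2.5192

Heun: k1 = f(t_n, p_n); k2 = f(t_n + h, p_n + h·k1); p_{n+1} = p_n + (h/2)·(k1 + k2).
t=1.500000, p=-2.200000:
  k1 = f(1.500000, -2.200000) = -2.106000
  k2 = f(1.640000, -2.494840) = -2.453911
  p ← -2.200000 + (0.14/2)·(-2.106000 + (-2.453911)) = -2.519194
p(1.64) ≈ -2.5192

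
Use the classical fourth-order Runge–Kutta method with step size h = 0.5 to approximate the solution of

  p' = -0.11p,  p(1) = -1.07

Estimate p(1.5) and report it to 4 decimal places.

-1.0127

RK4: k1 = f(t_n, p_n); k2 = f(t_n + h/2, p_n + (h/2)·k1); k3 = f(t_n + h/2, p_n + (h/2)·k2); k4 = f(t_n + h, p_n + h·k3); p_{n+1} = p_n + (h/6)·(k1 + 2k2 + 2k3 + k4).
t=1.000000, p=-1.070000:
  k1 = f(1.000000, -1.070000) = 0.117700
  k2 = f(1.250000, -1.040575) = 0.114463
  k3 = f(1.250000, -1.041384) = 0.114552
  k4 = f(1.500000, -1.012724) = 0.111400
  p ← -1.070000 + (0.5/6)·(k1 + 2k2 + 2k3 + k4) = -1.012739
p(1.5) ≈ -1.0127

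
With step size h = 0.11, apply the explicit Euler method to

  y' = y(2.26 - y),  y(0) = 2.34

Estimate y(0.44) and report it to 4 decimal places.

Euler: y_{n+1} = y_n + h·f(x_n, y_n).
x=0.000000, y=2.340000: f=-0.187200 → y ← 2.340000 + 0.11·(-0.187200) = 2.319408
x=0.110000, y=2.319408: f=-0.137791 → y ← 2.319408 + 0.11·(-0.137791) = 2.304251
x=0.220000, y=2.304251: f=-0.101965 → y ← 2.304251 + 0.11·(-0.101965) = 2.293035
x=0.330000, y=2.293035: f=-0.075750 → y ← 2.293035 + 0.11·(-0.075750) = 2.284702
y(0.44) ≈ 2.2847

2.2847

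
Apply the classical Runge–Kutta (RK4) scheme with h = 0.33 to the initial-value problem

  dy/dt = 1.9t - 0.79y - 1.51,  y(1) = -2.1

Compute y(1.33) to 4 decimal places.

-1.4098

RK4: k1 = f(t_n, y_n); k2 = f(t_n + h/2, y_n + (h/2)·k1); k3 = f(t_n + h/2, y_n + (h/2)·k2); k4 = f(t_n + h, y_n + h·k3); y_{n+1} = y_n + (h/6)·(k1 + 2k2 + 2k3 + k4).
t=1.000000, y=-2.100000:
  k1 = f(1.000000, -2.100000) = 2.049000
  k2 = f(1.165000, -1.761915) = 2.095413
  k3 = f(1.165000, -1.754257) = 2.089363
  k4 = f(1.330000, -1.410510) = 2.131303
  y ← -2.100000 + (0.33/6)·(k1 + 2k2 + 2k3 + k4) = -1.409758
y(1.33) ≈ -1.4098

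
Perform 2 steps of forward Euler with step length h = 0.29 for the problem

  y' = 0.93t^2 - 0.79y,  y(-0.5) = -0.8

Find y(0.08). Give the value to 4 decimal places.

-0.4116

Euler: y_{n+1} = y_n + h·f(t_n, y_n).
t=-0.500000, y=-0.800000: f=0.864500 → y ← -0.800000 + 0.29·0.864500 = -0.549295
t=-0.210000, y=-0.549295: f=0.474956 → y ← -0.549295 + 0.29·0.474956 = -0.411558
y(0.08) ≈ -0.4116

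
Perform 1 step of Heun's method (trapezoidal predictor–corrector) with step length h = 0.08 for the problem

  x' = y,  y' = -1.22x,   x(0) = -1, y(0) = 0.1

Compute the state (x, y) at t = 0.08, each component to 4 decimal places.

Heun on (x,y): k1 = f(t_n, state_n); k2 = f(t_n + h, state_n + h·k1); state_{n+1} = state_n + (h/2)·(k1 + k2).
0.000000: (-1.000000, 0.100000)
  k1 = (0.100000, 1.220000)
  predictor → (-0.992000, 0.197600)
  k2 = (0.197600, 1.210240)
  → (-0.988096, 0.197210)
(x(0.08), y(0.08)) ≈ (-0.9881, 0.1972)

-0.9881, 0.1972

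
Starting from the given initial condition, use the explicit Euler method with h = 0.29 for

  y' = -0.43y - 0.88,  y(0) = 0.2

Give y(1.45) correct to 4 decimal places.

Euler: y_{n+1} = y_n + h·f(t_n, y_n).
t=0.000000, y=0.200000: f=-0.966000 → y ← 0.200000 + 0.29·(-0.966000) = -0.080140
t=0.290000, y=-0.080140: f=-0.845540 → y ← -0.080140 + 0.29·(-0.845540) = -0.325347
t=0.580000, y=-0.325347: f=-0.740101 → y ← -0.325347 + 0.29·(-0.740101) = -0.539976
t=0.870000, y=-0.539976: f=-0.647810 → y ← -0.539976 + 0.29·(-0.647810) = -0.727841
t=1.160000, y=-0.727841: f=-0.567028 → y ← -0.727841 + 0.29·(-0.567028) = -0.892279
y(1.45) ≈ -0.8923

-0.8923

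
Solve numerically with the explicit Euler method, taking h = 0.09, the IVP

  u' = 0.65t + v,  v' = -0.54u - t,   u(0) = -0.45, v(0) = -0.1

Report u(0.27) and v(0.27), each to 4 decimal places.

-0.4560, -0.0577

Euler on (u,v): u_{n+1} = u_n + h·u', v_{n+1} = v_n + h·v'.
0.000000: (-0.450000, -0.100000); f=(-0.100000, 0.243000) → (-0.459000, -0.078130)
0.090000: (-0.459000, -0.078130); f=(-0.019630, 0.157860) → (-0.460767, -0.063923)
0.180000: (-0.460767, -0.063923); f=(0.053077, 0.068814) → (-0.455990, -0.057729)
(u(0.27), v(0.27)) ≈ (-0.4560, -0.0577)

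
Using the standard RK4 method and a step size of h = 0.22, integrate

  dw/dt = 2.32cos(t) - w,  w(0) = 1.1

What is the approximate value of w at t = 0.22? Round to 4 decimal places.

1.3370

RK4: k1 = f(t_n, w_n); k2 = f(t_n + h/2, w_n + (h/2)·k1); k3 = f(t_n + h/2, w_n + (h/2)·k2); k4 = f(t_n + h, w_n + h·k3); w_{n+1} = w_n + (h/6)·(k1 + 2k2 + 2k3 + k4).
t=0.000000, w=1.100000:
  k1 = f(0.000000, 1.100000) = 1.220000
  k2 = f(0.110000, 1.234200) = 1.071778
  k3 = f(0.110000, 1.217896) = 1.088083
  k4 = f(0.220000, 1.339378) = 0.924704
  w ← 1.100000 + (0.22/6)·(k1 + 2k2 + 2k3 + k4) = 1.337029
w(0.22) ≈ 1.3370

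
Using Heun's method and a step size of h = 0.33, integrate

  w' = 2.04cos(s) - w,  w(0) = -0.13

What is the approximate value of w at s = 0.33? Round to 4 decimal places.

0.4498

Heun: k1 = f(s_n, w_n); k2 = f(s_n + h, w_n + h·k1); w_{n+1} = w_n + (h/2)·(k1 + k2).
s=0.000000, w=-0.130000:
  k1 = f(0.000000, -0.130000) = 2.170000
  k2 = f(0.330000, 0.586100) = 1.343826
  w ← -0.130000 + (0.33/2)·(2.170000 + 1.343826) = 0.449781
w(0.33) ≈ 0.4498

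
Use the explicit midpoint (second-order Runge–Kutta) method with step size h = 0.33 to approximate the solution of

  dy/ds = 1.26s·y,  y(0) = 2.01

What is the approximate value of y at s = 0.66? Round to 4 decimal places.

Midpoint: k1 = f(s_n, y_n); k2 = f(s_n + h/2, y_n + (h/2)·k1); y_{n+1} = y_n + h·k2.
s=0.000000, y=2.010000:
  k1 = f(0.000000, 2.010000) = 0.000000
  k2 = f(0.165000, 2.010000) = 0.417879
  y ← 2.010000 + 0.33·0.417879 = 2.147900
s=0.330000, y=2.147900:
  k1 = f(0.330000, 2.147900) = 0.893097
  k2 = f(0.495000, 2.295261) = 1.431554
  y ← 2.147900 + 0.33·1.431554 = 2.620313
y(0.66) ≈ 2.6203

2.6203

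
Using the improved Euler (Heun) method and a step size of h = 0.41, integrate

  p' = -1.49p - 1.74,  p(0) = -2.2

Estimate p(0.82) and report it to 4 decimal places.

-1.5099

Heun: k1 = f(t_n, p_n); k2 = f(t_n + h, p_n + h·k1); p_{n+1} = p_n + (h/2)·(k1 + k2).
t=0.000000, p=-2.200000:
  k1 = f(0.000000, -2.200000) = 1.538000
  k2 = f(0.410000, -1.569420) = 0.598436
  p ← -2.200000 + (0.41/2)·(1.538000 + 0.598436) = -1.762031
t=0.410000, p=-1.762031:
  k1 = f(0.410000, -1.762031) = 0.885426
  k2 = f(0.820000, -1.399006) = 0.344519
  p ← -1.762031 + (0.41/2)·(0.885426 + 0.344519) = -1.509892
p(0.82) ≈ -1.5099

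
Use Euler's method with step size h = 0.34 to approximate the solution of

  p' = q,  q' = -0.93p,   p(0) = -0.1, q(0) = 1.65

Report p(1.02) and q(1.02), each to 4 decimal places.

1.5549, 1.2093

Euler on (p,q): p_{n+1} = p_n + h·p', q_{n+1} = q_n + h·q'.
0.000000: (-0.100000, 1.650000); f=(1.650000, 0.093000) → (0.461000, 1.681620)
0.340000: (0.461000, 1.681620); f=(1.681620, -0.428730) → (1.032751, 1.535852)
0.680000: (1.032751, 1.535852); f=(1.535852, -0.960458) → (1.554940, 1.209296)
(p(1.02), q(1.02)) ≈ (1.5549, 1.2093)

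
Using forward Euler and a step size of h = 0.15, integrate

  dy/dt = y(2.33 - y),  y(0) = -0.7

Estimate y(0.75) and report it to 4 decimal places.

Euler: y_{n+1} = y_n + h·f(t_n, y_n).
t=0.000000, y=-0.700000: f=-2.121000 → y ← -0.700000 + 0.15·(-2.121000) = -1.018150
t=0.150000, y=-1.018150: f=-3.408919 → y ← -1.018150 + 0.15·(-3.408919) = -1.529488
t=0.300000, y=-1.529488: f=-5.903040 → y ← -1.529488 + 0.15·(-5.903040) = -2.414944
t=0.450000, y=-2.414944: f=-11.458773 → y ← -2.414944 + 0.15·(-11.458773) = -4.133760
t=0.600000, y=-4.133760: f=-26.719629 → y ← -4.133760 + 0.15·(-26.719629) = -8.141704
y(0.75) ≈ -8.1417

-8.1417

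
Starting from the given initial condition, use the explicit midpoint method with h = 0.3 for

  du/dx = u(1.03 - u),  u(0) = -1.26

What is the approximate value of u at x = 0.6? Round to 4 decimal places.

-8.9490

Midpoint: k1 = f(x_n, u_n); k2 = f(x_n + h/2, u_n + (h/2)·k1); u_{n+1} = u_n + h·k2.
x=0.000000, u=-1.260000:
  k1 = f(0.000000, -1.260000) = -2.885400
  k2 = f(0.150000, -1.692810) = -4.609200
  u ← -1.260000 + 0.3·(-4.609200) = -2.642760
x=0.300000, u=-2.642760:
  k1 = f(0.300000, -2.642760) = -9.706223
  k2 = f(0.450000, -4.098693) = -21.020943
  u ← -2.642760 + 0.3·(-21.020943) = -8.949043
u(0.6) ≈ -8.9490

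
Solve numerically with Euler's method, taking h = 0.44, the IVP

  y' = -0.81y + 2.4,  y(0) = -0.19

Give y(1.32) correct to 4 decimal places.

Euler: y_{n+1} = y_n + h·f(s_n, y_n).
s=0.000000, y=-0.190000: f=2.553900 → y ← -0.190000 + 0.44·2.553900 = 0.933716
s=0.440000, y=0.933716: f=1.643690 → y ← 0.933716 + 0.44·1.643690 = 1.656940
s=0.880000, y=1.656940: f=1.057879 → y ← 1.656940 + 0.44·1.057879 = 2.122406
y(1.32) ≈ 2.1224

2.1224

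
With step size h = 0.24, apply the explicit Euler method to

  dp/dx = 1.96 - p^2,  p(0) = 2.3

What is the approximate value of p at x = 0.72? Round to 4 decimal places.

1.4098

Euler: p_{n+1} = p_n + h·f(x_n, p_n).
x=0.000000, p=2.300000: f=-3.330000 → p ← 2.300000 + 0.24·(-3.330000) = 1.500800
x=0.240000, p=1.500800: f=-0.292401 → p ← 1.500800 + 0.24·(-0.292401) = 1.430624
x=0.480000, p=1.430624: f=-0.086685 → p ← 1.430624 + 0.24·(-0.086685) = 1.409820
p(0.72) ≈ 1.4098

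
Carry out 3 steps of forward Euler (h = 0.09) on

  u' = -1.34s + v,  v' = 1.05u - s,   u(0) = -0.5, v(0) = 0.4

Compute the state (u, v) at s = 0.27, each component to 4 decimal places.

-0.4377, 0.2427

Euler on (u,v): u_{n+1} = u_n + h·u', v_{n+1} = v_n + h·v'.
0.000000: (-0.500000, 0.400000); f=(0.400000, -0.525000) → (-0.464000, 0.352750)
0.090000: (-0.464000, 0.352750); f=(0.232150, -0.577200) → (-0.443107, 0.300802)
0.180000: (-0.443107, 0.300802); f=(0.059602, -0.645262) → (-0.437742, 0.242728)
(u(0.27), v(0.27)) ≈ (-0.4377, 0.2427)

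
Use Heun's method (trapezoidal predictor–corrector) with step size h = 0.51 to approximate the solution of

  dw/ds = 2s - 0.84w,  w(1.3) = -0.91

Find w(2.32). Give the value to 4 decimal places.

2.1741

Heun: k1 = f(s_n, w_n); k2 = f(s_n + h, w_n + h·k1); w_{n+1} = w_n + (h/2)·(k1 + k2).
s=1.300000, w=-0.910000:
  k1 = f(1.300000, -0.910000) = 3.364400
  k2 = f(1.810000, 0.805844) = 2.943091
  w ← -0.910000 + (0.51/2)·(3.364400 + 2.943091) = 0.698410
s=1.810000, w=0.698410:
  k1 = f(1.810000, 0.698410) = 3.033335
  k2 = f(2.320000, 2.245411) = 2.753855
  w ← 0.698410 + (0.51/2)·(3.033335 + 2.753855) = 2.174144
w(2.32) ≈ 2.1741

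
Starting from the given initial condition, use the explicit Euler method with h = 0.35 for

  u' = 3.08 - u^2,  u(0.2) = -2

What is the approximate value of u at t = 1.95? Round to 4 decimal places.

-91.9132

Euler: u_{n+1} = u_n + h·f(t_n, u_n).
t=0.200000, u=-2.000000: f=-0.920000 → u ← -2.000000 + 0.35·(-0.920000) = -2.322000
t=0.550000, u=-2.322000: f=-2.311684 → u ← -2.322000 + 0.35·(-2.311684) = -3.131089
t=0.900000, u=-3.131089: f=-6.723721 → u ← -3.131089 + 0.35·(-6.723721) = -5.484392
t=1.250000, u=-5.484392: f=-26.998552 → u ← -5.484392 + 0.35·(-26.998552) = -14.933885
t=1.600000, u=-14.933885: f=-219.940920 → u ← -14.933885 + 0.35·(-219.940920) = -91.913207
u(1.95) ≈ -91.9132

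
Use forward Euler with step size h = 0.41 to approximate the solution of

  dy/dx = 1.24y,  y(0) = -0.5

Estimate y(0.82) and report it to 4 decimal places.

-1.1376

Euler: y_{n+1} = y_n + h·f(x_n, y_n).
x=0.000000, y=-0.500000: f=-0.620000 → y ← -0.500000 + 0.41·(-0.620000) = -0.754200
x=0.410000, y=-0.754200: f=-0.935208 → y ← -0.754200 + 0.41·(-0.935208) = -1.137635
y(0.82) ≈ -1.1376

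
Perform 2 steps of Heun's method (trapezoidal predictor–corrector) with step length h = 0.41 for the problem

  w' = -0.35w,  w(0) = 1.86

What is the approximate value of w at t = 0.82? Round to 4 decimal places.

1.3975

Heun: k1 = f(t_n, w_n); k2 = f(t_n + h, w_n + h·k1); w_{n+1} = w_n + (h/2)·(k1 + k2).
t=0.000000, w=1.860000:
  k1 = f(0.000000, 1.860000) = -0.651000
  k2 = f(0.410000, 1.593090) = -0.557581
  w ← 1.860000 + (0.41/2)·(-0.651000 + (-0.557581)) = 1.612241
t=0.410000, w=1.612241:
  k1 = f(0.410000, 1.612241) = -0.564284
  k2 = f(0.820000, 1.380884) = -0.483309
  w ← 1.612241 + (0.41/2)·(-0.564284 + (-0.483309)) = 1.397484
w(0.82) ≈ 1.3975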